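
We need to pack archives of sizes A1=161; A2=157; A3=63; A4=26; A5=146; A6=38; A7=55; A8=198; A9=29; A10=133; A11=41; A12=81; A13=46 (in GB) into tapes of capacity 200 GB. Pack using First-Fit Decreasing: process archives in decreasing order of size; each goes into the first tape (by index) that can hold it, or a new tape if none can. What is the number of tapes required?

6

Sorted descending: 198, 161, 157, 146, 133, 81, 63, 55, 46, 41, 38, 29, 26.
Put 198 GB in tape 1; 2 GB remain.
Put 161 GB in tape 2; 39 GB remain.
Put 157 GB in tape 3; 43 GB remain.
Put 146 GB in tape 4; 54 GB remain.
Put 133 GB in tape 5; 67 GB remain.
Put 81 GB in tape 6; 119 GB remain.
Put 63 GB in tape 5; 4 GB remain.
Put 55 GB in tape 6; 64 GB remain.
Put 46 GB in tape 4; 8 GB remain.
Put 41 GB in tape 3; 2 GB remain.
Put 38 GB in tape 2; 1 GB remain.
Put 29 GB in tape 6; 35 GB remain.
Put 26 GB in tape 6; 9 GB remain.
Final tapes: [198] [161,38] [157,41] [146,46] [133,63] [81,55,29,26].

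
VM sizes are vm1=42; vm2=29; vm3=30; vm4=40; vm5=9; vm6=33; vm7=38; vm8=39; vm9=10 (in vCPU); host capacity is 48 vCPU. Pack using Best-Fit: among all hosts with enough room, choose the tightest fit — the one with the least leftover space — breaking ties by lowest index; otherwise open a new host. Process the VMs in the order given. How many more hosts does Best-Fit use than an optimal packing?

Best-Fit: [42] [29] [30,9] [40] [33] [38,10] [39] → 7 hosts.
7 VMs exceed 24 vCPU (half the capacity), and no two of those can share a host, so at least 7 hosts are needed.
So 7 is already optimal.

0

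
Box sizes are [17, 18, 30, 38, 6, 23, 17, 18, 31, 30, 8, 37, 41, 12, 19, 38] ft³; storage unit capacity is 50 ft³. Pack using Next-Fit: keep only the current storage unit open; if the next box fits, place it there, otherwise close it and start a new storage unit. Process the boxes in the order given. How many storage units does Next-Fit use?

10 storage units

17 ft³ → storage unit 1 (remaining 33 ft³)
18 ft³ → storage unit 1 (remaining 15 ft³)
30 ft³ → storage unit 2 (remaining 20 ft³)
38 ft³ → storage unit 3 (remaining 12 ft³)
6 ft³ → storage unit 3 (remaining 6 ft³)
23 ft³ → storage unit 4 (remaining 27 ft³)
17 ft³ → storage unit 4 (remaining 10 ft³)
18 ft³ → storage unit 5 (remaining 32 ft³)
31 ft³ → storage unit 5 (remaining 1 ft³)
30 ft³ → storage unit 6 (remaining 20 ft³)
8 ft³ → storage unit 6 (remaining 12 ft³)
37 ft³ → storage unit 7 (remaining 13 ft³)
41 ft³ → storage unit 8 (remaining 9 ft³)
12 ft³ → storage unit 9 (remaining 38 ft³)
19 ft³ → storage unit 9 (remaining 19 ft³)
38 ft³ → storage unit 10 (remaining 12 ft³)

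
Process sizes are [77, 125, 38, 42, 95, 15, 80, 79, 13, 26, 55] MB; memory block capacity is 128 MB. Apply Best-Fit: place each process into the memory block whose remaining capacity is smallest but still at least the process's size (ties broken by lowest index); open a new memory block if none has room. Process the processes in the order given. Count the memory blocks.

6 memory blocks

memory block 1: place 77 MB, 51 MB left
memory block 2: place 125 MB, 3 MB left
memory block 1: place 38 MB, 13 MB left
memory block 3: place 42 MB, 86 MB left
memory block 4: place 95 MB, 33 MB left
memory block 4: place 15 MB, 18 MB left
memory block 3: place 80 MB, 6 MB left
memory block 5: place 79 MB, 49 MB left
memory block 1: place 13 MB, 0 MB left
memory block 5: place 26 MB, 23 MB left
memory block 6: place 55 MB, 73 MB left
Final memory blocks: [77,38,13] [125] [42,80] [95,15] [79,26] [55].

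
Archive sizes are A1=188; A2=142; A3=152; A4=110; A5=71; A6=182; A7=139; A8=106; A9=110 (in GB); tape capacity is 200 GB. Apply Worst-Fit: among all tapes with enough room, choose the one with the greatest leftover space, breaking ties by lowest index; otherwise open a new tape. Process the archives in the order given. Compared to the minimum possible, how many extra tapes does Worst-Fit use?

Worst-Fit: [188] [142] [152] [110,71] [182] [139] [106] [110] → 8 tapes.
8 archives exceed 100 GB (half the capacity), and no two of those can share a tape, so at least 8 tapes are needed.
So 8 is already optimal.

0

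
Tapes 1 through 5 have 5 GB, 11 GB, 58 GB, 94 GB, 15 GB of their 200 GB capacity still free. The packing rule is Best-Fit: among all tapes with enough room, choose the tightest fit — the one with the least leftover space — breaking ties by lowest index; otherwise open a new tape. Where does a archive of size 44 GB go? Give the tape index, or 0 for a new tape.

3

Tapes with room: tape 3 (58 GB), tape 4 (94 GB).
Tightest fit is tape 3 with 58 GB free.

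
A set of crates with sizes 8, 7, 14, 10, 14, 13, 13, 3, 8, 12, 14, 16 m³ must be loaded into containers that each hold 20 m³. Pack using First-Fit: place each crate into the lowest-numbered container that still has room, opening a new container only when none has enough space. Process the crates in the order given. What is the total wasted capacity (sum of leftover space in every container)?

container 1: place 8 m³, 12 m³ left
container 1: place 7 m³, 5 m³ left
container 2: place 14 m³, 6 m³ left
container 3: place 10 m³, 10 m³ left
container 4: place 14 m³, 6 m³ left
container 5: place 13 m³, 7 m³ left
container 6: place 13 m³, 7 m³ left
container 1: place 3 m³, 2 m³ left
container 3: place 8 m³, 2 m³ left
container 7: place 12 m³, 8 m³ left
container 8: place 14 m³, 6 m³ left
container 9: place 16 m³, 4 m³ left
9 containers × 20 m³ = 180 m³; used 132 m³; unused 48 m³.

48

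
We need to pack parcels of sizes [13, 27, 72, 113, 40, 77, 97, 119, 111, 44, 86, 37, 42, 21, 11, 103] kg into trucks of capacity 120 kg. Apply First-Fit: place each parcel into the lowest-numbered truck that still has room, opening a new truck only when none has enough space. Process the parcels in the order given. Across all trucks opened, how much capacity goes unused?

Put 13 kg in truck 1; 107 kg remain.
Put 27 kg in truck 1; 80 kg remain.
Put 72 kg in truck 1; 8 kg remain.
Put 113 kg in truck 2; 7 kg remain.
Put 40 kg in truck 3; 80 kg remain.
Put 77 kg in truck 3; 3 kg remain.
Put 97 kg in truck 4; 23 kg remain.
Put 119 kg in truck 5; 1 kg remain.
Put 111 kg in truck 6; 9 kg remain.
Put 44 kg in truck 7; 76 kg remain.
Put 86 kg in truck 8; 34 kg remain.
Put 37 kg in truck 7; 39 kg remain.
Put 42 kg in truck 9; 78 kg remain.
Put 21 kg in truck 4; 2 kg remain.
Put 11 kg in truck 7; 28 kg remain.
Put 103 kg in truck 10; 17 kg remain.
10 trucks × 120 kg = 1200 kg; used 1013 kg; unused 187 kg.

187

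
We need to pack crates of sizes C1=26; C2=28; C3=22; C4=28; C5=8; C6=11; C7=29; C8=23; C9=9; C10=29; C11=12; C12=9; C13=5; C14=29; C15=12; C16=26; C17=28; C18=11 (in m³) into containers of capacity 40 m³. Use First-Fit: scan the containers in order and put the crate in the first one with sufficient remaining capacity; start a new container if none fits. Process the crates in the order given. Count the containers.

C1 (26 m³) → container 1 (remaining 14 m³)
C2 (28 m³) → container 2 (remaining 12 m³)
C3 (22 m³) → container 3 (remaining 18 m³)
C4 (28 m³) → container 4 (remaining 12 m³)
C5 (8 m³) → container 1 (remaining 6 m³)
C6 (11 m³) → container 2 (remaining 1 m³)
C7 (29 m³) → container 5 (remaining 11 m³)
C8 (23 m³) → container 6 (remaining 17 m³)
C9 (9 m³) → container 3 (remaining 9 m³)
C10 (29 m³) → container 7 (remaining 11 m³)
C11 (12 m³) → container 4 (remaining 0 m³)
C12 (9 m³) → container 3 (remaining 0 m³)
C13 (5 m³) → container 1 (remaining 1 m³)
C14 (29 m³) → container 8 (remaining 11 m³)
C15 (12 m³) → container 6 (remaining 5 m³)
C16 (26 m³) → container 9 (remaining 14 m³)
C17 (28 m³) → container 10 (remaining 12 m³)
C18 (11 m³) → container 5 (remaining 0 m³)

10 containers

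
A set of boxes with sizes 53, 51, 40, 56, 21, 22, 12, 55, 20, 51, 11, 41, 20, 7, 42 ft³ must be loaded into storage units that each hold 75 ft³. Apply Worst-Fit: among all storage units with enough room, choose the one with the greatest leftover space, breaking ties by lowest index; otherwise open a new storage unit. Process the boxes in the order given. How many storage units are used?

Put 53 ft³ in storage unit 1; 22 ft³ remain.
Put 51 ft³ in storage unit 2; 24 ft³ remain.
Put 40 ft³ in storage unit 3; 35 ft³ remain.
Put 56 ft³ in storage unit 4; 19 ft³ remain.
Put 21 ft³ in storage unit 3; 14 ft³ remain.
Put 22 ft³ in storage unit 2; 2 ft³ remain.
Put 12 ft³ in storage unit 1; 10 ft³ remain.
Put 55 ft³ in storage unit 5; 20 ft³ remain.
Put 20 ft³ in storage unit 5; 0 ft³ remain.
Put 51 ft³ in storage unit 6; 24 ft³ remain.
Put 11 ft³ in storage unit 6; 13 ft³ remain.
Put 41 ft³ in storage unit 7; 34 ft³ remain.
Put 20 ft³ in storage unit 7; 14 ft³ remain.
Put 7 ft³ in storage unit 4; 12 ft³ remain.
Put 42 ft³ in storage unit 8; 33 ft³ remain.
Final storage units: [53,12] [51,22] [40,21] [56,7] [55,20] [51,11] [41,20] [42].

8 storage units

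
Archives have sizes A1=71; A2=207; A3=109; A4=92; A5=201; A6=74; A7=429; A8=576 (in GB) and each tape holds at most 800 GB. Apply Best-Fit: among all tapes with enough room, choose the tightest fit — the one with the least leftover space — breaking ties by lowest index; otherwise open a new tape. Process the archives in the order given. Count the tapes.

3 tapes

Put A1 (71 GB) in tape 1; 729 GB remain.
Put A2 (207 GB) in tape 1; 522 GB remain.
Put A3 (109 GB) in tape 1; 413 GB remain.
Put A4 (92 GB) in tape 1; 321 GB remain.
Put A5 (201 GB) in tape 1; 120 GB remain.
Put A6 (74 GB) in tape 1; 46 GB remain.
Put A7 (429 GB) in tape 2; 371 GB remain.
Put A8 (576 GB) in tape 3; 224 GB remain.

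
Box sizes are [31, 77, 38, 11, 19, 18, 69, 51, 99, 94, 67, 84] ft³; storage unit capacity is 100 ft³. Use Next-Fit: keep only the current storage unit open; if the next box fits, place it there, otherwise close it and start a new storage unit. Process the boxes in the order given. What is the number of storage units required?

31 ft³ → storage unit 1 (remaining 69 ft³)
77 ft³ → storage unit 2 (remaining 23 ft³)
38 ft³ → storage unit 3 (remaining 62 ft³)
11 ft³ → storage unit 3 (remaining 51 ft³)
19 ft³ → storage unit 3 (remaining 32 ft³)
18 ft³ → storage unit 3 (remaining 14 ft³)
69 ft³ → storage unit 4 (remaining 31 ft³)
51 ft³ → storage unit 5 (remaining 49 ft³)
99 ft³ → storage unit 6 (remaining 1 ft³)
94 ft³ → storage unit 7 (remaining 6 ft³)
67 ft³ → storage unit 8 (remaining 33 ft³)
84 ft³ → storage unit 9 (remaining 16 ft³)
Final storage units: [31] [77] [38,11,19,18] [69] [51] [99] [94] [67] [84].

9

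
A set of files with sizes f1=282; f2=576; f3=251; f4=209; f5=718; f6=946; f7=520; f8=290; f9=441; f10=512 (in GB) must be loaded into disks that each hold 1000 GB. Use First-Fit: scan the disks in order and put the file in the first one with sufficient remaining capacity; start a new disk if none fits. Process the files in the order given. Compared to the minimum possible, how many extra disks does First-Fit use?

1

First-Fit: [282,576] [251,209,520] [718] [946] [290,441] [512] → 6 disks.
Total size 4745 GB; any packing needs at least ⌈4745/1000⌉ = 5 disks.
An optimal packing achieves that bound: [946] [718,282] [576,290] [520,441] [512,251,209] → 5 disks.
Excess: 6 − 5 = 1.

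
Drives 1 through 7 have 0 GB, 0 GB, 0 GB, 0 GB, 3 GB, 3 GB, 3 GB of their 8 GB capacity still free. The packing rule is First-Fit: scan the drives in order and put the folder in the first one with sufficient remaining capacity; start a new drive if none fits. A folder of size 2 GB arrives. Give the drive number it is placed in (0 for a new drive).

Drives with room: drive 5 (3 GB), drive 6 (3 GB), drive 7 (3 GB).
The first with room is drive 5.

5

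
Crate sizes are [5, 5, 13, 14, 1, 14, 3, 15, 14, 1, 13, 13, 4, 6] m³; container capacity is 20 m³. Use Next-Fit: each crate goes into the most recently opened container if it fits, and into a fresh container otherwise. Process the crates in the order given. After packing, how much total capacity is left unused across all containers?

container 1: place 5 m³, 15 m³ left
container 1: place 5 m³, 10 m³ left
container 2: place 13 m³, 7 m³ left
container 3: place 14 m³, 6 m³ left
container 3: place 1 m³, 5 m³ left
container 4: place 14 m³, 6 m³ left
container 4: place 3 m³, 3 m³ left
container 5: place 15 m³, 5 m³ left
container 6: place 14 m³, 6 m³ left
container 6: place 1 m³, 5 m³ left
container 7: place 13 m³, 7 m³ left
container 8: place 13 m³, 7 m³ left
container 8: place 4 m³, 3 m³ left
container 9: place 6 m³, 14 m³ left
9 containers × 20 m³ = 180 m³; used 121 m³; unused 59 m³.

59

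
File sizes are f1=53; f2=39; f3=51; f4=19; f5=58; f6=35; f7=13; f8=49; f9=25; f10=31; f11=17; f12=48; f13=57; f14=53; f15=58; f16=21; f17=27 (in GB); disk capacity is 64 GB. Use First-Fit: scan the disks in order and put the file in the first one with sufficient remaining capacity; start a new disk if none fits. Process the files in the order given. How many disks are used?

12 disks

disk 1: place f1 (53 GB), 11 GB left
disk 2: place f2 (39 GB), 25 GB left
disk 3: place f3 (51 GB), 13 GB left
disk 2: place f4 (19 GB), 6 GB left
disk 4: place f5 (58 GB), 6 GB left
disk 5: place f6 (35 GB), 29 GB left
disk 3: place f7 (13 GB), 0 GB left
disk 6: place f8 (49 GB), 15 GB left
disk 5: place f9 (25 GB), 4 GB left
disk 7: place f10 (31 GB), 33 GB left
disk 7: place f11 (17 GB), 16 GB left
disk 8: place f12 (48 GB), 16 GB left
disk 9: place f13 (57 GB), 7 GB left
disk 10: place f14 (53 GB), 11 GB left
disk 11: place f15 (58 GB), 6 GB left
disk 12: place f16 (21 GB), 43 GB left
disk 12: place f17 (27 GB), 16 GB left
Final disks: [53] [39,19] [51,13] [58] [35,25] [49] [31,17] [48] [57] [53] [58] [21,27].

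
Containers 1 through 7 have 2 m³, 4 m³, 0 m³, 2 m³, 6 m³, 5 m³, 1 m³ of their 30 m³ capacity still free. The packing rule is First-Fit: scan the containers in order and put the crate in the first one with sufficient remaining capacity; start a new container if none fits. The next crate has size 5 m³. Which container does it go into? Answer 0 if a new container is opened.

5

Containers with room: container 5 (6 m³), container 6 (5 m³).
The first with room is container 5.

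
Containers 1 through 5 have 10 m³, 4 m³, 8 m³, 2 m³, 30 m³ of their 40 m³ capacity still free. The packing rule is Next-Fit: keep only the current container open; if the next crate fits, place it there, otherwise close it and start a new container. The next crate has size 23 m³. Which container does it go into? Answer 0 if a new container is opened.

5

Next-Fit only looks at container 5, which has 30 m³ free.
23 m³ fits there.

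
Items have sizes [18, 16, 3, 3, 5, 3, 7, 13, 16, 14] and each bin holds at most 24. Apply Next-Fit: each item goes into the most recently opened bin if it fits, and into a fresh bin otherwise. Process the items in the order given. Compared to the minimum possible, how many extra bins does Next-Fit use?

Next-Fit: [18] [16,3,3] [5,3,7] [13] [16] [14] → 6 bins.
Total size 98; any packing needs at least ⌈98/24⌉ = 5 bins.
An optimal packing achieves that bound: [18,5] [16,7] [16,3,3] [14,3] [13] → 5 bins.
Excess: 6 − 5 = 1.

1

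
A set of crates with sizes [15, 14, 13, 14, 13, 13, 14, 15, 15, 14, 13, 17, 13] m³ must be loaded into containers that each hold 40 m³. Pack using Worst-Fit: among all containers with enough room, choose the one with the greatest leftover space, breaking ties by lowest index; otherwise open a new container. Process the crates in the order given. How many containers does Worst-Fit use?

6 containers

Put 15 m³ in container 1; 25 m³ remain.
Put 14 m³ in container 1; 11 m³ remain.
Put 13 m³ in container 2; 27 m³ remain.
Put 14 m³ in container 2; 13 m³ remain.
Put 13 m³ in container 2; 0 m³ remain.
Put 13 m³ in container 3; 27 m³ remain.
Put 14 m³ in container 3; 13 m³ remain.
Put 15 m³ in container 4; 25 m³ remain.
Put 15 m³ in container 4; 10 m³ remain.
Put 14 m³ in container 5; 26 m³ remain.
Put 13 m³ in container 5; 13 m³ remain.
Put 17 m³ in container 6; 23 m³ remain.
Put 13 m³ in container 6; 10 m³ remain.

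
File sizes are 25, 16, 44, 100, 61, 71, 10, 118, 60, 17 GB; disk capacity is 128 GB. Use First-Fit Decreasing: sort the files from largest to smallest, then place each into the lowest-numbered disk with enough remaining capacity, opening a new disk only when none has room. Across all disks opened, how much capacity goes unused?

118

Sorted descending: 118, 100, 71, 61, 60, 44, 25, 17, 16, 10.
disk 1: place 118 GB, 10 GB left
disk 2: place 100 GB, 28 GB left
disk 3: place 71 GB, 57 GB left
disk 4: place 61 GB, 67 GB left
disk 4: place 60 GB, 7 GB left
disk 3: place 44 GB, 13 GB left
disk 2: place 25 GB, 3 GB left
disk 5: place 17 GB, 111 GB left
disk 5: place 16 GB, 95 GB left
disk 1: place 10 GB, 0 GB left
5 disks × 128 GB = 640 GB; used 522 GB; unused 118 GB.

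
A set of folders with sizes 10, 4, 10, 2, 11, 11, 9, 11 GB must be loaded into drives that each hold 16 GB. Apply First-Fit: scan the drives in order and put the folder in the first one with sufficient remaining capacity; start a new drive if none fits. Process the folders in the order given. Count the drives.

6

10 GB → drive 1 (remaining 6 GB)
4 GB → drive 1 (remaining 2 GB)
10 GB → drive 2 (remaining 6 GB)
2 GB → drive 1 (remaining 0 GB)
11 GB → drive 3 (remaining 5 GB)
11 GB → drive 4 (remaining 5 GB)
9 GB → drive 5 (remaining 7 GB)
11 GB → drive 6 (remaining 5 GB)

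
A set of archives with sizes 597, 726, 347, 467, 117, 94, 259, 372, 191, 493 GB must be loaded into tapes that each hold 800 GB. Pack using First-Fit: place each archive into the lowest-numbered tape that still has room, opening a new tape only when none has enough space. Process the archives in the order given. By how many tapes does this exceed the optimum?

1

First-Fit: [597,117] [726] [347,94,259] [467,191] [372] [493] → 6 tapes.
Total size 3663 GB; any packing needs at least ⌈3663/800⌉ = 5 tapes.
An optimal packing achieves that bound: [726] [597,191] [493,259] [467,117,94] [372,347] → 5 tapes.
Excess: 6 − 5 = 1.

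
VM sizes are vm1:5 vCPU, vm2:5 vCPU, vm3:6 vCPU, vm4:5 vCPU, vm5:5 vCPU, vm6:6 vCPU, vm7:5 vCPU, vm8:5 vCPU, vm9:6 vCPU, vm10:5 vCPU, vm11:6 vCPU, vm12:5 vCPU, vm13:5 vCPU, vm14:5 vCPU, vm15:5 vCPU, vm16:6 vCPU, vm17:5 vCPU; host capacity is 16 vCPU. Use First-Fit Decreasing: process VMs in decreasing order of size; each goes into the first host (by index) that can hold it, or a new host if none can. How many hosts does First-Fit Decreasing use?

Sorted descending: 6, 6, 6, 6, 6, 5, 5, 5, 5, 5, 5, 5, 5, 5, 5, 5, 5.
host 1: place 6 vCPU, 10 vCPU left
host 1: place 6 vCPU, 4 vCPU left
host 2: place 6 vCPU, 10 vCPU left
host 2: place 6 vCPU, 4 vCPU left
host 3: place 6 vCPU, 10 vCPU left
host 3: place 5 vCPU, 5 vCPU left
host 3: place 5 vCPU, 0 vCPU left
host 4: place 5 vCPU, 11 vCPU left
host 4: place 5 vCPU, 6 vCPU left
host 4: place 5 vCPU, 1 vCPU left
host 5: place 5 vCPU, 11 vCPU left
host 5: place 5 vCPU, 6 vCPU left
host 5: place 5 vCPU, 1 vCPU left
host 6: place 5 vCPU, 11 vCPU left
host 6: place 5 vCPU, 6 vCPU left
host 6: place 5 vCPU, 1 vCPU left
host 7: place 5 vCPU, 11 vCPU left
Final hosts: [6,6] [6,6] [6,5,5] [5,5,5] [5,5,5] [5,5,5] [5].

7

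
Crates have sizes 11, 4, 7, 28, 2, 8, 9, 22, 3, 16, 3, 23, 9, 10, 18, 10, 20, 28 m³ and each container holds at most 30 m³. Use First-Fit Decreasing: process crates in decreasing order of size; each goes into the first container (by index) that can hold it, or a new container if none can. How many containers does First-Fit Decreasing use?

8

Sorted descending: 28, 28, 23, 22, 20, 18, 16, 11, 10, 10, 9, 9, 8, 7, 4, 3, 3, 2.
Put 28 m³ in container 1; 2 m³ remain.
Put 28 m³ in container 2; 2 m³ remain.
Put 23 m³ in container 3; 7 m³ remain.
Put 22 m³ in container 4; 8 m³ remain.
Put 20 m³ in container 5; 10 m³ remain.
Put 18 m³ in container 6; 12 m³ remain.
Put 16 m³ in container 7; 14 m³ remain.
Put 11 m³ in container 6; 1 m³ remain.
Put 10 m³ in container 5; 0 m³ remain.
Put 10 m³ in container 7; 4 m³ remain.
Put 9 m³ in container 8; 21 m³ remain.
Put 9 m³ in container 8; 12 m³ remain.
Put 8 m³ in container 4; 0 m³ remain.
Put 7 m³ in container 3; 0 m³ remain.
Put 4 m³ in container 7; 0 m³ remain.
Put 3 m³ in container 8; 9 m³ remain.
Put 3 m³ in container 8; 6 m³ remain.
Put 2 m³ in container 1; 0 m³ remain.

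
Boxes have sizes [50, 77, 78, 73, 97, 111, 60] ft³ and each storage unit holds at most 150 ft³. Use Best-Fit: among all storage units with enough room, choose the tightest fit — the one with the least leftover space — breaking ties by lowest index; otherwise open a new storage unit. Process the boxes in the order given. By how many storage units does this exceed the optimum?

Best-Fit: [50,77] [78,60] [73] [97] [111] → 5 storage units.
Total size 546 ft³; any packing needs at least ⌈546/150⌉ = 4 storage units.
An optimal packing achieves that bound: [111] [97,50] [78,60] [77,73] → 4 storage units.
Excess: 5 − 4 = 1.

1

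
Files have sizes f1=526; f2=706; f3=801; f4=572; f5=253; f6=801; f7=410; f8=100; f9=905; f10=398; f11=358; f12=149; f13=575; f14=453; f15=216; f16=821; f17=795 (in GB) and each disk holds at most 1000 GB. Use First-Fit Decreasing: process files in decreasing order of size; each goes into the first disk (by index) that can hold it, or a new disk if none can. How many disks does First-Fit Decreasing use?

10

Sorted descending: 905, 821, 801, 801, 795, 706, 575, 572, 526, 453, 410, 398, 358, 253, 216, 149, 100.
Put 905 GB in disk 1; 95 GB remain.
Put 821 GB in disk 2; 179 GB remain.
Put 801 GB in disk 3; 199 GB remain.
Put 801 GB in disk 4; 199 GB remain.
Put 795 GB in disk 5; 205 GB remain.
Put 706 GB in disk 6; 294 GB remain.
Put 575 GB in disk 7; 425 GB remain.
Put 572 GB in disk 8; 428 GB remain.
Put 526 GB in disk 9; 474 GB remain.
Put 453 GB in disk 9; 21 GB remain.
Put 410 GB in disk 7; 15 GB remain.
Put 398 GB in disk 8; 30 GB remain.
Put 358 GB in disk 10; 642 GB remain.
Put 253 GB in disk 6; 41 GB remain.
Put 216 GB in disk 10; 426 GB remain.
Put 149 GB in disk 2; 30 GB remain.
Put 100 GB in disk 3; 99 GB remain.
Final disks: [905] [821,149] [801,100] [801] [795] [706,253] [575,410] [572,398] [526,453] [358,216].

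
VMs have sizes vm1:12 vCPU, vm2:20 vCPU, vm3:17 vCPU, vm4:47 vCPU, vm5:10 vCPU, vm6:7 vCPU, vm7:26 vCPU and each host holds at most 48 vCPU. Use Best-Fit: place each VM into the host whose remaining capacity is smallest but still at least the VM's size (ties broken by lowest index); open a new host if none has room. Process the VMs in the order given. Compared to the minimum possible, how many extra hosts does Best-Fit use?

1

Best-Fit: [12,20,10] [17,7] [47] [26] → 4 hosts.
Total size 139 vCPU; any packing needs at least ⌈139/48⌉ = 3 hosts.
An optimal packing achieves that bound: [47] [26,20] [17,12,10,7] → 3 hosts.
Excess: 4 − 3 = 1.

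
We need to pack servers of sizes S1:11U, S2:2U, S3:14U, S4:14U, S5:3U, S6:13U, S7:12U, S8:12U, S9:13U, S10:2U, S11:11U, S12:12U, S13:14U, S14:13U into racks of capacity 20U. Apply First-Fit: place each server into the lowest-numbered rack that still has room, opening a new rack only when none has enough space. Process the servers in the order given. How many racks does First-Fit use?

Put S1 (11U) in rack 1; 9U remain.
Put S2 (2U) in rack 1; 7U remain.
Put S3 (14U) in rack 2; 6U remain.
Put S4 (14U) in rack 3; 6U remain.
Put S5 (3U) in rack 1; 4U remain.
Put S6 (13U) in rack 4; 7U remain.
Put S7 (12U) in rack 5; 8U remain.
Put S8 (12U) in rack 6; 8U remain.
Put S9 (13U) in rack 7; 7U remain.
Put S10 (2U) in rack 1; 2U remain.
Put S11 (11U) in rack 8; 9U remain.
Put S12 (12U) in rack 9; 8U remain.
Put S13 (14U) in rack 10; 6U remain.
Put S14 (13U) in rack 11; 7U remain.

11 racks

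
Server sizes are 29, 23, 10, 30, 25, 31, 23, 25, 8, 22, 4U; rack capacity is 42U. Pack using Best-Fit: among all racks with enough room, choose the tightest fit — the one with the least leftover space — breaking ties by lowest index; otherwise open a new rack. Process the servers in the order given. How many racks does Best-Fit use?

29U → rack 1 (remaining 13U)
23U → rack 2 (remaining 19U)
10U → rack 1 (remaining 3U)
30U → rack 3 (remaining 12U)
25U → rack 4 (remaining 17U)
31U → rack 5 (remaining 11U)
23U → rack 6 (remaining 19U)
25U → rack 7 (remaining 17U)
8U → rack 5 (remaining 3U)
22U → rack 8 (remaining 20U)
4U → rack 3 (remaining 8U)
Final racks: [29,10] [23] [30,4] [25] [31,8] [23] [25] [22].

8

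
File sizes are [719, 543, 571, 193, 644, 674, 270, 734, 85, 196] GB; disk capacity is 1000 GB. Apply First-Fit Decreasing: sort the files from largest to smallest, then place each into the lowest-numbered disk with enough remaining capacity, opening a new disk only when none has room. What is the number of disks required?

Sorted descending: 734, 719, 674, 644, 571, 543, 270, 196, 193, 85.
734 GB → disk 1 (remaining 266 GB)
719 GB → disk 2 (remaining 281 GB)
674 GB → disk 3 (remaining 326 GB)
644 GB → disk 4 (remaining 356 GB)
571 GB → disk 5 (remaining 429 GB)
543 GB → disk 6 (remaining 457 GB)
270 GB → disk 2 (remaining 11 GB)
196 GB → disk 1 (remaining 70 GB)
193 GB → disk 3 (remaining 133 GB)
85 GB → disk 3 (remaining 48 GB)

6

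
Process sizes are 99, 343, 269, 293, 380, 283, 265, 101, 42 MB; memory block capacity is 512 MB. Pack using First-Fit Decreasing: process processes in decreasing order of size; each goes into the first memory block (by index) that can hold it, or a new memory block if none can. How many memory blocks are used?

6

Sorted descending: 380, 343, 293, 283, 269, 265, 101, 99, 42.
Put 380 MB in memory block 1; 132 MB remain.
Put 343 MB in memory block 2; 169 MB remain.
Put 293 MB in memory block 3; 219 MB remain.
Put 283 MB in memory block 4; 229 MB remain.
Put 269 MB in memory block 5; 243 MB remain.
Put 265 MB in memory block 6; 247 MB remain.
Put 101 MB in memory block 1; 31 MB remain.
Put 99 MB in memory block 2; 70 MB remain.
Put 42 MB in memory block 2; 28 MB remain.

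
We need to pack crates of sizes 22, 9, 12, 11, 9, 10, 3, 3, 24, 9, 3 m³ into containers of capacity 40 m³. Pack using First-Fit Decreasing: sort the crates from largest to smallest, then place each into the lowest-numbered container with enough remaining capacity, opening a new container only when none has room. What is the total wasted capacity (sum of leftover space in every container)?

Sorted descending: 24, 22, 12, 11, 10, 9, 9, 9, 3, 3, 3.
container 1: place 24 m³, 16 m³ left
container 2: place 22 m³, 18 m³ left
container 1: place 12 m³, 4 m³ left
container 2: place 11 m³, 7 m³ left
container 3: place 10 m³, 30 m³ left
container 3: place 9 m³, 21 m³ left
container 3: place 9 m³, 12 m³ left
container 3: place 9 m³, 3 m³ left
container 1: place 3 m³, 1 m³ left
container 2: place 3 m³, 4 m³ left
container 2: place 3 m³, 1 m³ left
3 containers × 40 m³ = 120 m³; used 115 m³; unused 5 m³.

5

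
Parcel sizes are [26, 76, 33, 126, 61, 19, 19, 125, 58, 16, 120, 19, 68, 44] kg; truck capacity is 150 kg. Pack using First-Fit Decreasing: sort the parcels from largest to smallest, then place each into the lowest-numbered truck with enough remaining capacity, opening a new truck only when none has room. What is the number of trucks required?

Sorted descending: 126, 125, 120, 76, 68, 61, 58, 44, 33, 26, 19, 19, 19, 16.
Put 126 kg in truck 1; 24 kg remain.
Put 125 kg in truck 2; 25 kg remain.
Put 120 kg in truck 3; 30 kg remain.
Put 76 kg in truck 4; 74 kg remain.
Put 68 kg in truck 4; 6 kg remain.
Put 61 kg in truck 5; 89 kg remain.
Put 58 kg in truck 5; 31 kg remain.
Put 44 kg in truck 6; 106 kg remain.
Put 33 kg in truck 6; 73 kg remain.
Put 26 kg in truck 3; 4 kg remain.
Put 19 kg in truck 1; 5 kg remain.
Put 19 kg in truck 2; 6 kg remain.
Put 19 kg in truck 5; 12 kg remain.
Put 16 kg in truck 6; 57 kg remain.

6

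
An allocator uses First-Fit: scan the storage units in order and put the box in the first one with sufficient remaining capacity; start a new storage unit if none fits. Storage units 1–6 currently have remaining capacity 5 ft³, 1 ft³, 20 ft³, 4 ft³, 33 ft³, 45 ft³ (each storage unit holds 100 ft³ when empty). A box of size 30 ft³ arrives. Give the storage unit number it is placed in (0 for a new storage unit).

Storage units with room: storage unit 5 (33 ft³), storage unit 6 (45 ft³).
The first with room is storage unit 5.

5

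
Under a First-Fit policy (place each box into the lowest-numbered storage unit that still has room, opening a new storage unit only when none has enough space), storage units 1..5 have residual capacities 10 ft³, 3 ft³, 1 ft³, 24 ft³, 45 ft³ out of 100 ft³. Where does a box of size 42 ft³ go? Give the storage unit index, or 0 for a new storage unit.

5

Storage units with room: storage unit 5 (45 ft³).
The first with room is storage unit 5.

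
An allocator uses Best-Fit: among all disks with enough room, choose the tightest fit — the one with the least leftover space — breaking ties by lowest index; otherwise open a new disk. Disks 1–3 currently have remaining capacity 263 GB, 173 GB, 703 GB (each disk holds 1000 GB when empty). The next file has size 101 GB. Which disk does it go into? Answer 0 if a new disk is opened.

2

Disks with room: disk 1 (263 GB), disk 2 (173 GB), disk 3 (703 GB).
Tightest fit is disk 2 with 173 GB free.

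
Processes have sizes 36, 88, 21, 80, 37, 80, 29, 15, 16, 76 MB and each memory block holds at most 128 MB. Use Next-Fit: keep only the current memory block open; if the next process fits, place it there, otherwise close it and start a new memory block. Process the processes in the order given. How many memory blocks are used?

memory block 1: place 36 MB, 92 MB left
memory block 1: place 88 MB, 4 MB left
memory block 2: place 21 MB, 107 MB left
memory block 2: place 80 MB, 27 MB left
memory block 3: place 37 MB, 91 MB left
memory block 3: place 80 MB, 11 MB left
memory block 4: place 29 MB, 99 MB left
memory block 4: place 15 MB, 84 MB left
memory block 4: place 16 MB, 68 MB left
memory block 5: place 76 MB, 52 MB left

5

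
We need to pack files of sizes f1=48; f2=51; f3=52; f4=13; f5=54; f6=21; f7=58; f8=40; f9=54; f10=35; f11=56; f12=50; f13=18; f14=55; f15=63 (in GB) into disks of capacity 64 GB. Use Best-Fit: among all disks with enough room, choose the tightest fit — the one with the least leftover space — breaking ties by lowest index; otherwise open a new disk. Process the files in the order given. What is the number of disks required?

12

disk 1: place f1 (48 GB), 16 GB left
disk 2: place f2 (51 GB), 13 GB left
disk 3: place f3 (52 GB), 12 GB left
disk 2: place f4 (13 GB), 0 GB left
disk 4: place f5 (54 GB), 10 GB left
disk 5: place f6 (21 GB), 43 GB left
disk 6: place f7 (58 GB), 6 GB left
disk 5: place f8 (40 GB), 3 GB left
disk 7: place f9 (54 GB), 10 GB left
disk 8: place f10 (35 GB), 29 GB left
disk 9: place f11 (56 GB), 8 GB left
disk 10: place f12 (50 GB), 14 GB left
disk 8: place f13 (18 GB), 11 GB left
disk 11: place f14 (55 GB), 9 GB left
disk 12: place f15 (63 GB), 1 GB left
Final disks: [48] [51,13] [52] [54] [21,40] [58] [54] [35,18] [56] [50] [55] [63].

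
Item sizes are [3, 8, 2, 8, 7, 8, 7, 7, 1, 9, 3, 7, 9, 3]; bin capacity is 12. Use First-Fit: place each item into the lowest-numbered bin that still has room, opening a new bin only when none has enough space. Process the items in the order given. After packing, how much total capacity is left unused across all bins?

3 → bin 1 (remaining 9)
8 → bin 1 (remaining 1)
2 → bin 2 (remaining 10)
8 → bin 2 (remaining 2)
7 → bin 3 (remaining 5)
8 → bin 4 (remaining 4)
7 → bin 5 (remaining 5)
7 → bin 6 (remaining 5)
1 → bin 1 (remaining 0)
9 → bin 7 (remaining 3)
3 → bin 3 (remaining 2)
7 → bin 8 (remaining 5)
9 → bin 9 (remaining 3)
3 → bin 4 (remaining 1)
9 bins × 12 = 108; used 82; unused 26.

26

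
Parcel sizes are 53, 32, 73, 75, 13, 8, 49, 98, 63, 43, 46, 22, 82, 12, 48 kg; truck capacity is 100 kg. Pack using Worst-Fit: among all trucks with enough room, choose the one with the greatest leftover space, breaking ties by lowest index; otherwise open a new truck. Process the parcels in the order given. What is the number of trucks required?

53 kg → truck 1 (remaining 47 kg)
32 kg → truck 1 (remaining 15 kg)
73 kg → truck 2 (remaining 27 kg)
75 kg → truck 3 (remaining 25 kg)
13 kg → truck 2 (remaining 14 kg)
8 kg → truck 3 (remaining 17 kg)
49 kg → truck 4 (remaining 51 kg)
98 kg → truck 5 (remaining 2 kg)
63 kg → truck 6 (remaining 37 kg)
43 kg → truck 4 (remaining 8 kg)
46 kg → truck 7 (remaining 54 kg)
22 kg → truck 7 (remaining 32 kg)
82 kg → truck 8 (remaining 18 kg)
12 kg → truck 6 (remaining 25 kg)
48 kg → truck 9 (remaining 52 kg)

9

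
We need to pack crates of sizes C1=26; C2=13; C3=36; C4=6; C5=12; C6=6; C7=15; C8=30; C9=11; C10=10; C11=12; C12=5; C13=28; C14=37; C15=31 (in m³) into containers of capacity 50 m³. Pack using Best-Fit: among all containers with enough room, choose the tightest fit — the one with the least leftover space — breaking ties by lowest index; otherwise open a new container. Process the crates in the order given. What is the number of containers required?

Put C1 (26 m³) in container 1; 24 m³ remain.
Put C2 (13 m³) in container 1; 11 m³ remain.
Put C3 (36 m³) in container 2; 14 m³ remain.
Put C4 (6 m³) in container 1; 5 m³ remain.
Put C5 (12 m³) in container 2; 2 m³ remain.
Put C6 (6 m³) in container 3; 44 m³ remain.
Put C7 (15 m³) in container 3; 29 m³ remain.
Put C8 (30 m³) in container 4; 20 m³ remain.
Put C9 (11 m³) in container 4; 9 m³ remain.
Put C10 (10 m³) in container 3; 19 m³ remain.
Put C11 (12 m³) in container 3; 7 m³ remain.
Put C12 (5 m³) in container 1; 0 m³ remain.
Put C13 (28 m³) in container 5; 22 m³ remain.
Put C14 (37 m³) in container 6; 13 m³ remain.
Put C15 (31 m³) in container 7; 19 m³ remain.
Final containers: [26,13,6,5] [36,12] [6,15,10,12] [30,11] [28] [37] [31].

7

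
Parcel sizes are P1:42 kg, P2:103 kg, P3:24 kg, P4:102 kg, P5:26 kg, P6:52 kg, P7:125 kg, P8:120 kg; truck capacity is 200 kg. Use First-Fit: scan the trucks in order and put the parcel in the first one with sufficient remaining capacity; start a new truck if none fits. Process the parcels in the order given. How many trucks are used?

P1 (42 kg) → truck 1 (remaining 158 kg)
P2 (103 kg) → truck 1 (remaining 55 kg)
P3 (24 kg) → truck 1 (remaining 31 kg)
P4 (102 kg) → truck 2 (remaining 98 kg)
P5 (26 kg) → truck 1 (remaining 5 kg)
P6 (52 kg) → truck 2 (remaining 46 kg)
P7 (125 kg) → truck 3 (remaining 75 kg)
P8 (120 kg) → truck 4 (remaining 80 kg)

4 trucks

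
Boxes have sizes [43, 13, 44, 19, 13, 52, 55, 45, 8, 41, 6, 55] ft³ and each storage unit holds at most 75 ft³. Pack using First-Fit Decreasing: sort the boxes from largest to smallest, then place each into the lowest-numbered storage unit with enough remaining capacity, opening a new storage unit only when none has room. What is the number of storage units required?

7

Sorted descending: 55, 55, 52, 45, 44, 43, 41, 19, 13, 13, 8, 6.
storage unit 1: place 55 ft³, 20 ft³ left
storage unit 2: place 55 ft³, 20 ft³ left
storage unit 3: place 52 ft³, 23 ft³ left
storage unit 4: place 45 ft³, 30 ft³ left
storage unit 5: place 44 ft³, 31 ft³ left
storage unit 6: place 43 ft³, 32 ft³ left
storage unit 7: place 41 ft³, 34 ft³ left
storage unit 1: place 19 ft³, 1 ft³ left
storage unit 2: place 13 ft³, 7 ft³ left
storage unit 3: place 13 ft³, 10 ft³ left
storage unit 3: place 8 ft³, 2 ft³ left
storage unit 2: place 6 ft³, 1 ft³ left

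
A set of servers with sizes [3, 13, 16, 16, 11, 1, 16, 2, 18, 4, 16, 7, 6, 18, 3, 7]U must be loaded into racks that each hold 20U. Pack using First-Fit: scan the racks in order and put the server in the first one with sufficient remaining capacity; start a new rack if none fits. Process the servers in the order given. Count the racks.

rack 1: place 3U, 17U left
rack 1: place 13U, 4U left
rack 2: place 16U, 4U left
rack 3: place 16U, 4U left
rack 4: place 11U, 9U left
rack 1: place 1U, 3U left
rack 5: place 16U, 4U left
rack 1: place 2U, 1U left
rack 6: place 18U, 2U left
rack 2: place 4U, 0U left
rack 7: place 16U, 4U left
rack 4: place 7U, 2U left
rack 8: place 6U, 14U left
rack 9: place 18U, 2U left
rack 3: place 3U, 1U left
rack 8: place 7U, 7U left
Final racks: [3,13,1,2] [16,4] [16,3] [11,7] [16] [18] [16] [6,7] [18].

9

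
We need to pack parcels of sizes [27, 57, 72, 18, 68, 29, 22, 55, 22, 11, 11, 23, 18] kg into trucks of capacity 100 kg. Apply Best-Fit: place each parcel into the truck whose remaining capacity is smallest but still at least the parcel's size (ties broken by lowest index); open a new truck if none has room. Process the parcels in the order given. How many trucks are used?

truck 1: place 27 kg, 73 kg left
truck 1: place 57 kg, 16 kg left
truck 2: place 72 kg, 28 kg left
truck 2: place 18 kg, 10 kg left
truck 3: place 68 kg, 32 kg left
truck 3: place 29 kg, 3 kg left
truck 4: place 22 kg, 78 kg left
truck 4: place 55 kg, 23 kg left
truck 4: place 22 kg, 1 kg left
truck 1: place 11 kg, 5 kg left
truck 5: place 11 kg, 89 kg left
truck 5: place 23 kg, 66 kg left
truck 5: place 18 kg, 48 kg left
Final trucks: [27,57,11] [72,18] [68,29] [22,55,22] [11,23,18].

5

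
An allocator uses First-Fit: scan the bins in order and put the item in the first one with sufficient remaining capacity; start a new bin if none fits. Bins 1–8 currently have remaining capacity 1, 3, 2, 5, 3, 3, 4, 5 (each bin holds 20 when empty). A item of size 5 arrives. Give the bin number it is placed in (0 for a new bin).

Bins with room: bin 4 (5), bin 8 (5).
The first with room is bin 4.

4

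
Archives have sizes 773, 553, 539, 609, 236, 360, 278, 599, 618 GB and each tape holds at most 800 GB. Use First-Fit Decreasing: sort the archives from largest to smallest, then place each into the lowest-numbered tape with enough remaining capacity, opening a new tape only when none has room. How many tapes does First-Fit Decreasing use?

7

Sorted descending: 773, 618, 609, 599, 553, 539, 360, 278, 236.
tape 1: place 773 GB, 27 GB left
tape 2: place 618 GB, 182 GB left
tape 3: place 609 GB, 191 GB left
tape 4: place 599 GB, 201 GB left
tape 5: place 553 GB, 247 GB left
tape 6: place 539 GB, 261 GB left
tape 7: place 360 GB, 440 GB left
tape 7: place 278 GB, 162 GB left
tape 5: place 236 GB, 11 GB left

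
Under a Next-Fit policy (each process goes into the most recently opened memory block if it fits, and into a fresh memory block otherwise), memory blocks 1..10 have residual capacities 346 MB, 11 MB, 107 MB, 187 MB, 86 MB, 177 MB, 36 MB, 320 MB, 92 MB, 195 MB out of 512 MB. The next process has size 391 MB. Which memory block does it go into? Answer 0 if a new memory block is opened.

0

Next-Fit only looks at memory block 10, which has 195 MB free.
391 MB does not fit, so a new memory block is opened.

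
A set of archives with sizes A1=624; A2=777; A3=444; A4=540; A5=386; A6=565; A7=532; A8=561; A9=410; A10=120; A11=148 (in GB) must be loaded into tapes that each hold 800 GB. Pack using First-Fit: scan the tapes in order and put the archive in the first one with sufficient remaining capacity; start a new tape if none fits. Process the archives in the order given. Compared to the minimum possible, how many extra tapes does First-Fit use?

0

First-Fit: [624,120] [777] [444,148] [540] [386,410] [565] [532] [561] → 8 tapes.
8 archives exceed 400 GB (half the capacity), and no two of those can share a tape, so at least 8 tapes are needed.
So 8 is already optimal.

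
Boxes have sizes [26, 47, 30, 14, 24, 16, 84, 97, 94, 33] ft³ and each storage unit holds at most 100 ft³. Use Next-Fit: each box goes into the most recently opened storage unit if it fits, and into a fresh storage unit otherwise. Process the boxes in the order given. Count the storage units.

Put 26 ft³ in storage unit 1; 74 ft³ remain.
Put 47 ft³ in storage unit 1; 27 ft³ remain.
Put 30 ft³ in storage unit 2; 70 ft³ remain.
Put 14 ft³ in storage unit 2; 56 ft³ remain.
Put 24 ft³ in storage unit 2; 32 ft³ remain.
Put 16 ft³ in storage unit 2; 16 ft³ remain.
Put 84 ft³ in storage unit 3; 16 ft³ remain.
Put 97 ft³ in storage unit 4; 3 ft³ remain.
Put 94 ft³ in storage unit 5; 6 ft³ remain.
Put 33 ft³ in storage unit 6; 67 ft³ remain.

6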